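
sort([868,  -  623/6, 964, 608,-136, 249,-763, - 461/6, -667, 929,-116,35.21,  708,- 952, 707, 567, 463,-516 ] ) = [ - 952, - 763, - 667 ,-516 ,-136,- 116, - 623/6, - 461/6 , 35.21, 249,  463,567, 608,707, 708, 868, 929 , 964 ] 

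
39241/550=71 + 191/550 = 71.35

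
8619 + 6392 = 15011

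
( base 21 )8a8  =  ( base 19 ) a73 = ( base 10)3746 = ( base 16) ea2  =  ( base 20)976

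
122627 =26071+96556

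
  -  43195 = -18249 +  - 24946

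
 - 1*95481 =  - 95481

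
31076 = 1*31076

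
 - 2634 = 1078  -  3712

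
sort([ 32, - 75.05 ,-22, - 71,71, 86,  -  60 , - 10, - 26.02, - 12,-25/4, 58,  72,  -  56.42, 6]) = [ - 75.05, - 71, - 60, - 56.42, - 26.02, - 22 , - 12, - 10,-25/4 , 6, 32, 58, 71,72, 86]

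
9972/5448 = 1 + 377/454= 1.83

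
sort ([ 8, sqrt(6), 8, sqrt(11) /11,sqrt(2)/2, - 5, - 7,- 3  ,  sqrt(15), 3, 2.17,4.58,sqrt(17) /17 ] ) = [ - 7, - 5, -3,  sqrt(17)/17,sqrt( 11)/11, sqrt(2)/2, 2.17, sqrt(6 ),3,sqrt(15), 4.58, 8, 8 ]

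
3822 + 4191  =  8013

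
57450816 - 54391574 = 3059242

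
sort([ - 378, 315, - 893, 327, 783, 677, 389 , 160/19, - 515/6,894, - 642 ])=[ - 893, - 642, - 378, - 515/6, 160/19, 315, 327,389,677 , 783,  894 ] 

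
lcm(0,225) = 0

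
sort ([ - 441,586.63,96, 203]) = [ - 441,96,203,586.63]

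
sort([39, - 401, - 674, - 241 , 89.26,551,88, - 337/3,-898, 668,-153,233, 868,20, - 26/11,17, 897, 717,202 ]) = [ - 898, - 674, - 401, - 241, - 153,-337/3, - 26/11,17, 20,39, 88,89.26,202,233,  551,668, 717,868,897]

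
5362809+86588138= 91950947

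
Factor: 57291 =3^1*13^2*113^1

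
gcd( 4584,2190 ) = 6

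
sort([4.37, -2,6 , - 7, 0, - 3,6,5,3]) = [-7, -3 , - 2,  0, 3,4.37, 5,6,6]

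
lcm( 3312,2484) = 9936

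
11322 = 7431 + 3891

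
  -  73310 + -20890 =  - 94200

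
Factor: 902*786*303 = 214818516= 2^2*3^2 *11^1 *41^1 * 101^1*131^1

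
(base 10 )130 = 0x82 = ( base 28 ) 4i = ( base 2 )10000010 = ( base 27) 4m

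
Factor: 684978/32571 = 2^1*3^( - 1 )*11^( - 1) * 347^1 = 694/33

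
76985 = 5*15397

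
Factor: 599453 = 71^1*8443^1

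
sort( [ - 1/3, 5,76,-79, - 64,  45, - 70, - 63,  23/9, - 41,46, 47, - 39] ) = [ - 79, - 70 ,  -  64, - 63,- 41, - 39, - 1/3, 23/9,5,45,46 , 47, 76 ]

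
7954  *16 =127264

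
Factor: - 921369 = -3^1*197^1*1559^1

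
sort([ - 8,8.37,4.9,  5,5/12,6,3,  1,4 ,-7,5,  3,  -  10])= [ - 10, - 8, -7,5/12, 1,  3,3,4,4.9,  5,  5, 6, 8.37 ]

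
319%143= 33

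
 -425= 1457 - 1882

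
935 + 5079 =6014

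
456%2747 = 456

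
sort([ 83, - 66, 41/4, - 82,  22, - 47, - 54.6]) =[- 82,-66, - 54.6, - 47, 41/4, 22, 83]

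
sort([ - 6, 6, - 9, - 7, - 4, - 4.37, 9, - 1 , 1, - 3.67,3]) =[ - 9,-7, - 6, - 4.37,  -  4,  -  3.67, - 1 , 1, 3,6,9]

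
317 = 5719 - 5402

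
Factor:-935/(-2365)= 17/43 = 17^1* 43^( -1)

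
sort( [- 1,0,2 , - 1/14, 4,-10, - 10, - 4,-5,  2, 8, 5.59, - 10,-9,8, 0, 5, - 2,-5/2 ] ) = [ - 10 , - 10, - 10, - 9, - 5, - 4 ,-5/2, - 2,-1,  -  1/14,0, 0 , 2,2, 4,5,  5.59, 8, 8 ] 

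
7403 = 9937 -2534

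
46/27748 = 23/13874 = 0.00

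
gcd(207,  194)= 1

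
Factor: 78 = 2^1 * 3^1*13^1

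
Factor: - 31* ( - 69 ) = 2139 = 3^1*23^1 * 31^1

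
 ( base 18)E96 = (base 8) 11140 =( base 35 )3te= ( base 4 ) 1021200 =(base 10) 4704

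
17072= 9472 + 7600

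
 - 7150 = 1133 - 8283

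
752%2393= 752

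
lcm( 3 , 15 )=15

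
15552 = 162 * 96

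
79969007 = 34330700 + 45638307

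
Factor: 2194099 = 283^1* 7753^1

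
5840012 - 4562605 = 1277407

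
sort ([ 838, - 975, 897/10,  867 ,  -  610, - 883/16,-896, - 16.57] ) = [ - 975,-896, - 610,-883/16, - 16.57, 897/10,838,867]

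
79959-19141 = 60818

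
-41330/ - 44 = 939+ 7/22  =  939.32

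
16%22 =16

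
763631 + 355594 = 1119225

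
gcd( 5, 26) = 1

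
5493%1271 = 409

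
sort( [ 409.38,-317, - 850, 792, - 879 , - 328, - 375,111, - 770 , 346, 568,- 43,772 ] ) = [ - 879, - 850 , - 770, - 375,  -  328, - 317,-43,111,346,409.38, 568,772, 792] 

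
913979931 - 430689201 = 483290730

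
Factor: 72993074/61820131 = 2^1*7^1*11^1* 659^( - 1)*93809^(  -  1)*473981^1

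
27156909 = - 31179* ( - 871 ) 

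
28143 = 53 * 531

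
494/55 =8 + 54/55= 8.98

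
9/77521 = 9/77521 = 0.00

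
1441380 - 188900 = 1252480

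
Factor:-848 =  - 2^4 * 53^1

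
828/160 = 207/40 = 5.17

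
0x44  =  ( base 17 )40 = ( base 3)2112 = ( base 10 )68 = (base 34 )20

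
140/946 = 70/473 = 0.15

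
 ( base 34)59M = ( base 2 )1011111011100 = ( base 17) 1425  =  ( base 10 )6108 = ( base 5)143413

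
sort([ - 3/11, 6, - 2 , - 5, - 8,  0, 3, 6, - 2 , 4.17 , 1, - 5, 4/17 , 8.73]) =[-8, - 5, - 5,-2, - 2, - 3/11 , 0,4/17 , 1, 3,4.17,6,6,8.73]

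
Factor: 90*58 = 2^2*3^2 * 5^1*29^1 = 5220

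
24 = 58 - 34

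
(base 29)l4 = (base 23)13f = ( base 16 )265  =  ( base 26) nf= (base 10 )613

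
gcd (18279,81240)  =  2031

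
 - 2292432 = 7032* ( - 326)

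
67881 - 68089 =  - 208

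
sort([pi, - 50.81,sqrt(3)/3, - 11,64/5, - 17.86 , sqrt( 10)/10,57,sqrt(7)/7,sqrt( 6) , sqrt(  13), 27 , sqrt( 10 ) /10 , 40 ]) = [-50.81, - 17.86,-11,sqrt( 10) /10,sqrt( 10 ) /10, sqrt( 7)/7, sqrt (3) /3 , sqrt( 6), pi,sqrt( 13) , 64/5,  27 , 40, 57]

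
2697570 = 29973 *90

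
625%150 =25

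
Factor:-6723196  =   - 2^2*37^1*45427^1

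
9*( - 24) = -216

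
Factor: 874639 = 874639^1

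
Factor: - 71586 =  - 2^1*3^2 * 41^1*97^1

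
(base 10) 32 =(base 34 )w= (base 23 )19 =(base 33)W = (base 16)20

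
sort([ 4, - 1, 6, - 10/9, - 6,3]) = [ - 6, - 10/9, - 1, 3, 4, 6]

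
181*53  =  9593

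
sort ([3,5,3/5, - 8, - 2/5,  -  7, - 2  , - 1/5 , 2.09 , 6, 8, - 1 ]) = [ - 8,-7, - 2, - 1, - 2/5,-1/5, 3/5 , 2.09,  3,5, 6, 8 ] 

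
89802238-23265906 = 66536332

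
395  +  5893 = 6288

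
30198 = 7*4314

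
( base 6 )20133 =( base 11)1A99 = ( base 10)2649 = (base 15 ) BB9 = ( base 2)101001011001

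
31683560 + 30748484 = 62432044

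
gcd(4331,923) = 71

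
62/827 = 62/827 = 0.07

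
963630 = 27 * 35690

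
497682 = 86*5787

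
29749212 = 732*40641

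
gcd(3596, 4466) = 58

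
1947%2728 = 1947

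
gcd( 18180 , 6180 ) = 60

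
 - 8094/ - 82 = 98 + 29/41 = 98.71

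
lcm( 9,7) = 63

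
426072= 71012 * 6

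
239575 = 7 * 34225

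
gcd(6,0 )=6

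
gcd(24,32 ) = 8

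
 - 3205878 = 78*( - 41101)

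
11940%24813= 11940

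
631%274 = 83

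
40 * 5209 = 208360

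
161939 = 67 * 2417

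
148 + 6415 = 6563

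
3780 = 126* 30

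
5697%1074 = 327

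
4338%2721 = 1617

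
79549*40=3181960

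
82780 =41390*2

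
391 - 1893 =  - 1502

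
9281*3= 27843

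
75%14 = 5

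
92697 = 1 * 92697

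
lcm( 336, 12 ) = 336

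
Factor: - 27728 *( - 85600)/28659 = 2^9*3^( - 1) * 5^2*41^(-1)*107^1*233^(  -  1)*1733^1 = 2373516800/28659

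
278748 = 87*3204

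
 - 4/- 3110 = 2/1555= 0.00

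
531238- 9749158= - 9217920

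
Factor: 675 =3^3*5^2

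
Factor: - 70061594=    - 2^1* 35030797^1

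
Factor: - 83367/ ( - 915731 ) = 3^2 *59^1*157^1*915731^(-1 )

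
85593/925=92+493/925=92.53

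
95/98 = 95/98  =  0.97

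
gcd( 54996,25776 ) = 12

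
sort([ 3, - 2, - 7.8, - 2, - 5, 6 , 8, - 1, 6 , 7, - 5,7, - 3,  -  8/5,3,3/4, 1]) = [-7.8, - 5, - 5,-3,-2, - 2, - 8/5,-1, 3/4,  1, 3,3, 6, 6 , 7,7, 8 ]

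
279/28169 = 279/28169 = 0.01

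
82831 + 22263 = 105094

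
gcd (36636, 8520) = 852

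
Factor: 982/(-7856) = -1/8 = - 2^( - 3)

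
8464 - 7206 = 1258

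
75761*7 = 530327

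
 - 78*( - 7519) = 586482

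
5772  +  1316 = 7088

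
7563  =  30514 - 22951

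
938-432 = 506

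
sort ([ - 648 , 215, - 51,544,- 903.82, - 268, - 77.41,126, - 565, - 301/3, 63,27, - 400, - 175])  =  [- 903.82,-648, - 565, - 400, - 268, - 175 , - 301/3, - 77.41, - 51,27,63, 126,215,544 ]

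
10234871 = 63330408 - 53095537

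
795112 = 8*99389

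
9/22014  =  1/2446 = 0.00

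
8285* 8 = 66280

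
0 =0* 543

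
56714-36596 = 20118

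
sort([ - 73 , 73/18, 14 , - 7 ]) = [ - 73,  -  7, 73/18 , 14]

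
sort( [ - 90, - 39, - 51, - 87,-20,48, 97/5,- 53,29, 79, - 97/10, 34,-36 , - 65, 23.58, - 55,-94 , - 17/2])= [-94, -90, - 87, - 65, - 55, - 53, - 51, - 39, - 36, - 20, - 97/10, - 17/2, 97/5, 23.58 , 29, 34,48, 79]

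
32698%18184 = 14514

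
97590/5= 19518 = 19518.00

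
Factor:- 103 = -103^1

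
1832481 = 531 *3451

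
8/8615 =8/8615 = 0.00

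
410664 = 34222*12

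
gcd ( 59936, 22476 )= 7492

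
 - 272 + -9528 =- 9800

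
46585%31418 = 15167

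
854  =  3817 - 2963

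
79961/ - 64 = - 1250+39/64 =- 1249.39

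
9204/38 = 4602/19 = 242.21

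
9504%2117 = 1036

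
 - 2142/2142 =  - 1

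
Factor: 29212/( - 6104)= - 67/14 = - 2^(-1)*7^(  -  1)*67^1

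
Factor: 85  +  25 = 110  =  2^1 *5^1*11^1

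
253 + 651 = 904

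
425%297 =128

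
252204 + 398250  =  650454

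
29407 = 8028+21379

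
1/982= 1/982   =  0.00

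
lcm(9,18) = 18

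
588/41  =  588/41 =14.34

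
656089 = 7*93727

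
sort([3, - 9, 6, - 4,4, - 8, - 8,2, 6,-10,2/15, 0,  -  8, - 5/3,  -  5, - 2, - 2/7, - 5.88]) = [ - 10, - 9,-8, - 8,  -  8, - 5.88, - 5, - 4, - 2, - 5/3, - 2/7,0 , 2/15,2,3,4, 6  ,  6]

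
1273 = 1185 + 88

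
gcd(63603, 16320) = 3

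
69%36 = 33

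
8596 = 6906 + 1690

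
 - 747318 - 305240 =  - 1052558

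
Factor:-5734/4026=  - 3^ (- 1 )*11^( - 1 )*47^1=-  47/33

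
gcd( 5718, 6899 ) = 1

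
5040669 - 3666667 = 1374002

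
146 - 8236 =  - 8090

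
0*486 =0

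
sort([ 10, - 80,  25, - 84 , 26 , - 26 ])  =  [ - 84,-80, - 26,10,25 , 26]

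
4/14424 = 1/3606 = 0.00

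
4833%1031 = 709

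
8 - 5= 3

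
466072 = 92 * 5066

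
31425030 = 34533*910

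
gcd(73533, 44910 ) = 3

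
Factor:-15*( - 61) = 3^1*5^1*61^1 = 915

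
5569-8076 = -2507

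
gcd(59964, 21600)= 12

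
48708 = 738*66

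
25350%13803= 11547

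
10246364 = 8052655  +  2193709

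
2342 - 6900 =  - 4558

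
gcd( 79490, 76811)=1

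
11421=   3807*3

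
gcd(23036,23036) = 23036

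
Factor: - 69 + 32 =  - 37 = - 37^1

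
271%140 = 131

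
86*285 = 24510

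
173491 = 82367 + 91124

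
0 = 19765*0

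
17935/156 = 114 + 151/156= 114.97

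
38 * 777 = 29526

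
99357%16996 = 14377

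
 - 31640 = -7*4520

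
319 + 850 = 1169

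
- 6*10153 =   -  60918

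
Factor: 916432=2^4*11^1*41^1*127^1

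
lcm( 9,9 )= 9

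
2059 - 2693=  - 634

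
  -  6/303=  -1 + 99/101 = - 0.02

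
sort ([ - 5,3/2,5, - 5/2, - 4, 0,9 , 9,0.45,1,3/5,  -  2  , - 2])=[ - 5, - 4, - 5/2,-2,-2, 0,0.45,3/5,1,3/2,5, 9,9]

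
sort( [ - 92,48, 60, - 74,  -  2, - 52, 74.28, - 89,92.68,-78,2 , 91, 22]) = [ - 92, - 89 , - 78, - 74, - 52 , - 2, 2, 22,48, 60 , 74.28, 91,  92.68]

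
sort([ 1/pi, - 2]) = [ -2, 1/pi] 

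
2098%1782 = 316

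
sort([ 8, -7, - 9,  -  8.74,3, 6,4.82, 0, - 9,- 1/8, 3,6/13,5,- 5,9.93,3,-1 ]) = [ - 9, - 9, - 8.74, - 7,-5, - 1, - 1/8,0, 6/13,3,3, 3,4.82,5,6,8, 9.93 ]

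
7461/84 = 88 + 23/28= 88.82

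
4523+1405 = 5928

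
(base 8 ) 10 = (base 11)8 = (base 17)8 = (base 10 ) 8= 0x8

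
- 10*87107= - 871070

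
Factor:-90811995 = -3^1*5^1*6054133^1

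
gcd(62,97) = 1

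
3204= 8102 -4898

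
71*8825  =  626575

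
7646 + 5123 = 12769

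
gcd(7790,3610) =190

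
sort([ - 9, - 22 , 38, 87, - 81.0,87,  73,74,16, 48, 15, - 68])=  [ - 81.0, - 68, - 22,  -  9, 15,16, 38,48,73,74,87,  87] 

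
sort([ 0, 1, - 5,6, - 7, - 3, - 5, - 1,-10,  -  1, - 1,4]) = [ -10, - 7,- 5, - 5 ,  -  3, - 1, - 1, - 1 , 0 , 1, 4, 6] 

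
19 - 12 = 7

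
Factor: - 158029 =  - 158029^1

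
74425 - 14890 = 59535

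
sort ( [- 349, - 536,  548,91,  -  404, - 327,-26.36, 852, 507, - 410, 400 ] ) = [-536, - 410 , -404,  -  349, - 327,-26.36, 91, 400, 507,548,852]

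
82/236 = 41/118 = 0.35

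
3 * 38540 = 115620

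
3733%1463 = 807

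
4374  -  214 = 4160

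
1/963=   1/963 =0.00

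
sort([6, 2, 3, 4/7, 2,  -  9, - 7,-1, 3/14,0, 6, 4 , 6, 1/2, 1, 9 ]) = [ - 9, - 7, - 1,0, 3/14, 1/2, 4/7, 1, 2,2, 3, 4, 6,6, 6, 9] 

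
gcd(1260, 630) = 630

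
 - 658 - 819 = - 1477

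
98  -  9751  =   - 9653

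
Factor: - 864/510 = - 2^4 * 3^2*5^( - 1)*17^ ( - 1) = - 144/85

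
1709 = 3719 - 2010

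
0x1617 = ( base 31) 5RD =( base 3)21202110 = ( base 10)5655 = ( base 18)h83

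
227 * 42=9534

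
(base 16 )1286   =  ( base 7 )16553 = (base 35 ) 3uh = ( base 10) 4742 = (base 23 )8M4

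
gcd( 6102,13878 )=54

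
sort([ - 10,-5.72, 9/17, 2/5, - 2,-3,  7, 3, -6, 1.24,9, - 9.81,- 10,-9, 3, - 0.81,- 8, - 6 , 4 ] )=[ -10, - 10,-9.81,-9,-8 ,-6, - 6, - 5.72,- 3,-2, - 0.81, 2/5, 9/17, 1.24, 3, 3, 4, 7 , 9]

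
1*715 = 715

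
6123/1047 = 5 + 296/349 = 5.85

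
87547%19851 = 8143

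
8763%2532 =1167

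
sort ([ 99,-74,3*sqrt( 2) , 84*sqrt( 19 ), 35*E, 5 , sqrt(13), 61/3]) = [-74, sqrt ( 13 ),3 *sqrt(2 ),5,  61/3, 35 * E, 99, 84*sqrt(19)]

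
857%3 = 2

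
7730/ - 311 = - 7730/311= - 24.86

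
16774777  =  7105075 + 9669702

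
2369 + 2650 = 5019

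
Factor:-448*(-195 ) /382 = 2^5*3^1*5^1*7^1*13^1* 191^( - 1) = 43680/191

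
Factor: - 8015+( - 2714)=-10729  =  - 10729^1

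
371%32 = 19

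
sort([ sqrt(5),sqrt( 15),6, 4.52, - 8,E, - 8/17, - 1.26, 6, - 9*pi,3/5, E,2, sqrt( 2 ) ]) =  [-9*pi,  -  8, - 1.26, - 8/17 , 3/5,sqrt( 2 ),2, sqrt( 5),E,E, sqrt( 15 ),4.52,6, 6]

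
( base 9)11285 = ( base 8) 16551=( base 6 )54505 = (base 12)4435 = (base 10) 7529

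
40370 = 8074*5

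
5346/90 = 297/5 = 59.40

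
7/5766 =7/5766 =0.00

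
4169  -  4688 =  - 519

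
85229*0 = 0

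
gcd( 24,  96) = 24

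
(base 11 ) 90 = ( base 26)3L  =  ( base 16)63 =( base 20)4j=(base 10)99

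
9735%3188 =171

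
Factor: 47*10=2^1*5^1*47^1  =  470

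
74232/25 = 74232/25 = 2969.28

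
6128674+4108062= 10236736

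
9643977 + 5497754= 15141731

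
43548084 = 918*47438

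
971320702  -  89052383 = 882268319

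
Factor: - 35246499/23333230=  - 2^( - 1)*3^1*5^( - 1)*2333323^( - 1 )* 11748833^1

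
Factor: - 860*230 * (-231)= 45691800=2^3*3^1*5^2*7^1* 11^1*23^1*43^1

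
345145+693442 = 1038587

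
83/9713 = 83/9713 =0.01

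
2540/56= 45 + 5/14 = 45.36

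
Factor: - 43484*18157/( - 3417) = 11784164/51= 2^2*3^( - 1 ) *7^1*17^ ( - 1)*271^1*1553^1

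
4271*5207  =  22239097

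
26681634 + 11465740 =38147374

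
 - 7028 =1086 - 8114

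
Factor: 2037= 3^1* 7^1*97^1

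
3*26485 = 79455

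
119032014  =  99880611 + 19151403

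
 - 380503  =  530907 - 911410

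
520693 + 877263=1397956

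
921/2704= 921/2704 = 0.34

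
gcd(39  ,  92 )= 1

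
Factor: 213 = 3^1*71^1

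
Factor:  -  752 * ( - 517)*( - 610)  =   - 237158240 = -2^5 * 5^1*11^1*47^2*61^1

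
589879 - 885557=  - 295678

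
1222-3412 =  - 2190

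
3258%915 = 513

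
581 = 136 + 445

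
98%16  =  2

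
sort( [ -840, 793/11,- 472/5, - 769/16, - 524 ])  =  [-840, - 524, - 472/5, -769/16,793/11 ]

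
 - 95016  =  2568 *( - 37) 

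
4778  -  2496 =2282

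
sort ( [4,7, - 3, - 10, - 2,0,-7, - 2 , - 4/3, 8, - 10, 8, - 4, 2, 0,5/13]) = [-10, - 10,-7, - 4,- 3, - 2, - 2 ,-4/3, 0, 0, 5/13, 2, 4, 7 , 8, 8 ]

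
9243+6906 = 16149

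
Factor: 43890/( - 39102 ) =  - 55/49 =- 5^1*7^(  -  2 )*11^1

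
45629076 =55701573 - 10072497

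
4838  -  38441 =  - 33603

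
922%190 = 162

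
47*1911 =89817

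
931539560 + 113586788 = 1045126348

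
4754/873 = 4754/873 = 5.45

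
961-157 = 804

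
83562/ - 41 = -2039 + 37/41 = -2038.10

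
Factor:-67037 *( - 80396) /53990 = 2^1*5^( - 1)*43^1*101^1*199^1*1559^1*5399^( - 1) =2694753326/26995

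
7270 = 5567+1703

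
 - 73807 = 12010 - 85817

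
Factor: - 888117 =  - 3^1*19^1*15581^1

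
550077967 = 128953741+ 421124226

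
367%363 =4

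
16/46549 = 16/46549  =  0.00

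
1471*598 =879658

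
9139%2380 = 1999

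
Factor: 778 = 2^1*389^1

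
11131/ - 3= - 3711 + 2/3 = - 3710.33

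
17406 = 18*967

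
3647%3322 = 325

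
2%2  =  0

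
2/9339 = 2/9339 = 0.00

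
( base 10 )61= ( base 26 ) 29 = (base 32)1t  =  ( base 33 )1s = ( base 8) 75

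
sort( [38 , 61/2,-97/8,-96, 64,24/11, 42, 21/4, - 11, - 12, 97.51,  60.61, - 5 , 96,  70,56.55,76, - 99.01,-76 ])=[ - 99.01, - 96, - 76,- 97/8, - 12 , - 11,  -  5, 24/11, 21/4 , 61/2,38,42, 56.55 , 60.61,64,70 , 76,  96, 97.51] 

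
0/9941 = 0 = 0.00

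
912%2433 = 912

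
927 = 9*103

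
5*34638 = 173190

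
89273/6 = 89273/6 = 14878.83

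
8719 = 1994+6725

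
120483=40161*3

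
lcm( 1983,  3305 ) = 9915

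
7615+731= 8346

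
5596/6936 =1399/1734 = 0.81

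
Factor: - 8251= - 37^1*223^1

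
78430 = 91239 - 12809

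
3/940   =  3/940 = 0.00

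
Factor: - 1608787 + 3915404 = 2306617 = 31^1*37^1*2011^1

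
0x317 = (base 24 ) 18n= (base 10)791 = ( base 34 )N9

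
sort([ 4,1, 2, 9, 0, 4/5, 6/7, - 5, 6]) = [ - 5,0, 4/5, 6/7, 1, 2, 4, 6,9]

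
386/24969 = 386/24969 =0.02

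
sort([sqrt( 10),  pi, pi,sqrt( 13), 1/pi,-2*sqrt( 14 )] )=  [  -  2 * sqrt( 14) , 1/pi, pi , pi, sqrt(10 ),sqrt (13) ]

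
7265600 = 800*9082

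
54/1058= 27/529= 0.05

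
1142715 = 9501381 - 8358666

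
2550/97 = 2550/97 = 26.29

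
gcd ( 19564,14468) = 4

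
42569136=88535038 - 45965902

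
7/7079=7/7079 = 0.00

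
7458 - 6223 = 1235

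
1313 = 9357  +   - 8044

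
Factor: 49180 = 2^2*5^1*2459^1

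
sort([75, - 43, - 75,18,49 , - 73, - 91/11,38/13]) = [ - 75, -73, - 43, - 91/11,38/13, 18,49,75]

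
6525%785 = 245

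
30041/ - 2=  - 30041/2  =  - 15020.50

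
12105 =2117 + 9988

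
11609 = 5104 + 6505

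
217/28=31/4 = 7.75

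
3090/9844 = 1545/4922 = 0.31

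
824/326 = 2 + 86/163 = 2.53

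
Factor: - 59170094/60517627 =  - 2^1 * 167^( - 1)*3137^1*9431^1*362381^ (- 1)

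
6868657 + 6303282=13171939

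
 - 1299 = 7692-8991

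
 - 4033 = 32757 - 36790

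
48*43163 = 2071824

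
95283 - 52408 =42875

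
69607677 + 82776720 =152384397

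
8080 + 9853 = 17933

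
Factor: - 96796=  -  2^2*7^1 * 3457^1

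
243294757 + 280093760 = 523388517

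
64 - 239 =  -175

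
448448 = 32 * 14014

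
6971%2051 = 818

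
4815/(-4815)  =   - 1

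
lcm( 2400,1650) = 26400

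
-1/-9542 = 1/9542 = 0.00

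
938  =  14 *67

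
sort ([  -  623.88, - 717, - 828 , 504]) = [ - 828 , - 717 , - 623.88,504]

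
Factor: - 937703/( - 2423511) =3^( - 2)*13^1*17^1*113^( - 1)*2383^( - 1 )*4243^1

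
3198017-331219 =2866798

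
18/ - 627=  - 1 + 203/209 = - 0.03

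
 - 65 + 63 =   -  2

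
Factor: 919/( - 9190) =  - 1/10 = - 2^(-1 )*5^( -1)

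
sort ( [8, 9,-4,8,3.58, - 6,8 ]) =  [ - 6,- 4,  3.58, 8,8,8,  9 ] 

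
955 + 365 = 1320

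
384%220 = 164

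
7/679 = 1/97  =  0.01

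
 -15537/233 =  - 67 + 74/233 = - 66.68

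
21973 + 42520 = 64493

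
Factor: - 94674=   -  2^1*3^1*31^1*509^1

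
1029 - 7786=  - 6757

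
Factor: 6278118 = 2^1*  3^1 * 7^1 * 11^1*107^1 * 127^1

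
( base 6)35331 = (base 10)5095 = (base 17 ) 10ac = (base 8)11747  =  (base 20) cef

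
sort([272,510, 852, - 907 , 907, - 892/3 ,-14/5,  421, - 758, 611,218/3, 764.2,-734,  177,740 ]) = [- 907, - 758 ,  -  734, - 892/3, - 14/5, 218/3,177, 272, 421,510,  611,740, 764.2,852,907 ] 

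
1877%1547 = 330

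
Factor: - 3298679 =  - 31^1*97^1*1097^1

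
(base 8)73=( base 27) 25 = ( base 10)59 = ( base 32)1R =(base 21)2H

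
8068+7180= 15248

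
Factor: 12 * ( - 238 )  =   - 2856  =  - 2^3* 3^1 * 7^1 * 17^1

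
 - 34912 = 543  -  35455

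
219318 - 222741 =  - 3423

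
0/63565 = 0 = 0.00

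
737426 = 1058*697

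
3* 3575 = 10725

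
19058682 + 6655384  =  25714066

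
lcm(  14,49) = 98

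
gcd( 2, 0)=2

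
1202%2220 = 1202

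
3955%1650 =655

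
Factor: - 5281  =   - 5281^1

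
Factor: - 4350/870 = -5^1  =  - 5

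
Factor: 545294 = 2^1*47^1*5801^1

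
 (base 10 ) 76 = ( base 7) 136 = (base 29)2i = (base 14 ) 56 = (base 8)114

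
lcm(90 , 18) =90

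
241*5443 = 1311763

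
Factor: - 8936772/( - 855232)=2234193/213808 =2^( - 4 )*3^1*7^(  -  1)*13^1*23^( - 1 )*83^( - 1)*57287^1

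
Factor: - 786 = -2^1*3^1*131^1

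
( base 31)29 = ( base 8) 107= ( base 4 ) 1013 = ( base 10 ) 71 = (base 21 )38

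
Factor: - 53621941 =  - 883^1 * 60727^1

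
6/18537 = 2/6179 = 0.00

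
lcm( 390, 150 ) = 1950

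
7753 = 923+6830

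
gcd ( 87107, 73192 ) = 1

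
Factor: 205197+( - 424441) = -2^2 * 59^1*929^1 = - 219244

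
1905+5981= 7886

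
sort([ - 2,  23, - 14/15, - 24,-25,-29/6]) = [ - 25, - 24,-29/6,-2,  -  14/15, 23] 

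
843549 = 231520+612029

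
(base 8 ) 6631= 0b110110011001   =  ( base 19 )9C4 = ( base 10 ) 3481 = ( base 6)24041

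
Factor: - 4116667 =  - 4116667^1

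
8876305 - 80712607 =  - 71836302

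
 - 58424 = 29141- 87565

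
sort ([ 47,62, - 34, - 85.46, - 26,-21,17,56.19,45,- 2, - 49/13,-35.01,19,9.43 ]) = [ - 85.46,-35.01, - 34, - 26 ,-21 , - 49/13, - 2,  9.43, 17  ,  19,45, 47,56.19,62 ]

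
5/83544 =5/83544  =  0.00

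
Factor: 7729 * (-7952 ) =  - 2^4*7^1*59^1*71^1*131^1=- 61461008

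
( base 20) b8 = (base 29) 7p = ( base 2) 11100100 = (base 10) 228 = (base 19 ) c0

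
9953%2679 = 1916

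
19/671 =19/671 = 0.03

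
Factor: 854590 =2^1 * 5^1*11^1 * 17^1*457^1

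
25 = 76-51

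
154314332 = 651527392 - 497213060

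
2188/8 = 547/2  =  273.50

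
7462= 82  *91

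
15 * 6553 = 98295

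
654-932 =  - 278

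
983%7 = 3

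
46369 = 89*521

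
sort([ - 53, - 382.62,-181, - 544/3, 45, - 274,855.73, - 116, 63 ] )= [- 382.62, - 274, -544/3, - 181, - 116, - 53,45, 63, 855.73] 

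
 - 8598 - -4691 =  -  3907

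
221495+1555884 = 1777379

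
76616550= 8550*8961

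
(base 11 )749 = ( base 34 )QG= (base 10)900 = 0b1110000100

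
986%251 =233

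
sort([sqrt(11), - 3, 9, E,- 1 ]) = [ - 3,-1, E, sqrt ( 11), 9 ]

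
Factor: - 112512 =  - 2^7*3^1*293^1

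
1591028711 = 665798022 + 925230689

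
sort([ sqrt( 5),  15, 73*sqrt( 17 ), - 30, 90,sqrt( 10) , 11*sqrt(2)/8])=[ - 30, 11 * sqrt(2) /8,sqrt( 5),sqrt( 10 ),15 , 90,73 * sqrt (17) ]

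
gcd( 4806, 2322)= 54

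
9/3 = 3 = 3.00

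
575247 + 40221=615468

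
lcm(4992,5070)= 324480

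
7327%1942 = 1501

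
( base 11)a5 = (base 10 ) 115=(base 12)97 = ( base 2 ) 1110011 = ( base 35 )3a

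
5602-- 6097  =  11699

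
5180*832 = 4309760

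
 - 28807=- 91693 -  - 62886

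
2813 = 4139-1326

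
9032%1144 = 1024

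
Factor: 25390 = 2^1* 5^1*2539^1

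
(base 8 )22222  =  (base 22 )j7c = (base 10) 9362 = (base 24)G62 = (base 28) bqa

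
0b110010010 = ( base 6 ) 1510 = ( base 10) 402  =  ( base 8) 622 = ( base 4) 12102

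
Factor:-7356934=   -2^1*13^1*282959^1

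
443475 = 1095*405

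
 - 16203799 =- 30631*529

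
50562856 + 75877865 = 126440721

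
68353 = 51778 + 16575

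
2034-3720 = -1686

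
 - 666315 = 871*(-765) 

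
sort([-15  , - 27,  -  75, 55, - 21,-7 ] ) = [ - 75, - 27 , - 21, - 15,-7,55] 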